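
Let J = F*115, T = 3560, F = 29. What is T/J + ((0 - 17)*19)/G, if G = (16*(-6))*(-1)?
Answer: -147089/64032 ≈ -2.2971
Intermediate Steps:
G = 96 (G = -96*(-1) = 96)
J = 3335 (J = 29*115 = 3335)
T/J + ((0 - 17)*19)/G = 3560/3335 + ((0 - 17)*19)/96 = 3560*(1/3335) - 17*19*(1/96) = 712/667 - 323*1/96 = 712/667 - 323/96 = -147089/64032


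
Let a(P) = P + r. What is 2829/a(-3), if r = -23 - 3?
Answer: -2829/29 ≈ -97.552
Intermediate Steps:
r = -26
a(P) = -26 + P (a(P) = P - 26 = -26 + P)
2829/a(-3) = 2829/(-26 - 3) = 2829/(-29) = 2829*(-1/29) = -2829/29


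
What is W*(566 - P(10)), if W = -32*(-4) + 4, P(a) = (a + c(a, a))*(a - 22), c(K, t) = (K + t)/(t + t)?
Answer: 92136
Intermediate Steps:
c(K, t) = (K + t)/(2*t) (c(K, t) = (K + t)/((2*t)) = (K + t)*(1/(2*t)) = (K + t)/(2*t))
P(a) = (1 + a)*(-22 + a) (P(a) = (a + (a + a)/(2*a))*(a - 22) = (a + (2*a)/(2*a))*(-22 + a) = (a + 1)*(-22 + a) = (1 + a)*(-22 + a))
W = 132 (W = 128 + 4 = 132)
W*(566 - P(10)) = 132*(566 - (-22 + 10**2 - 21*10)) = 132*(566 - (-22 + 100 - 210)) = 132*(566 - 1*(-132)) = 132*(566 + 132) = 132*698 = 92136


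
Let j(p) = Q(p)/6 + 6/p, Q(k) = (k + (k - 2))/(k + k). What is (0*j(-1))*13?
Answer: 0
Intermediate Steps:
Q(k) = (-2 + 2*k)/(2*k) (Q(k) = (k + (-2 + k))/((2*k)) = (-2 + 2*k)*(1/(2*k)) = (-2 + 2*k)/(2*k))
j(p) = 6/p + (-1 + p)/(6*p) (j(p) = ((-1 + p)/p)/6 + 6/p = ((-1 + p)/p)*(⅙) + 6/p = (-1 + p)/(6*p) + 6/p = 6/p + (-1 + p)/(6*p))
(0*j(-1))*13 = (0*((⅙)*(35 - 1)/(-1)))*13 = (0*((⅙)*(-1)*34))*13 = (0*(-17/3))*13 = 0*13 = 0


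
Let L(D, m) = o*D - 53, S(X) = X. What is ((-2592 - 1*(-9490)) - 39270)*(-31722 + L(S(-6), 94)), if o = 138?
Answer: 1055424316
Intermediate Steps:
L(D, m) = -53 + 138*D (L(D, m) = 138*D - 53 = -53 + 138*D)
((-2592 - 1*(-9490)) - 39270)*(-31722 + L(S(-6), 94)) = ((-2592 - 1*(-9490)) - 39270)*(-31722 + (-53 + 138*(-6))) = ((-2592 + 9490) - 39270)*(-31722 + (-53 - 828)) = (6898 - 39270)*(-31722 - 881) = -32372*(-32603) = 1055424316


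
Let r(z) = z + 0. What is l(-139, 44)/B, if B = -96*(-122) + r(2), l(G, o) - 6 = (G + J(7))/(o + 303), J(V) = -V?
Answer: 968/2032379 ≈ 0.00047629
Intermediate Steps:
r(z) = z
l(G, o) = 6 + (-7 + G)/(303 + o) (l(G, o) = 6 + (G - 1*7)/(o + 303) = 6 + (G - 7)/(303 + o) = 6 + (-7 + G)/(303 + o))
B = 11714 (B = -96*(-122) + 2 = 11712 + 2 = 11714)
l(-139, 44)/B = ((1811 - 139 + 6*44)/(303 + 44))/11714 = ((1811 - 139 + 264)/347)*(1/11714) = ((1/347)*1936)*(1/11714) = (1936/347)*(1/11714) = 968/2032379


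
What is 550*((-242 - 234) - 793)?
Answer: -697950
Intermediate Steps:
550*((-242 - 234) - 793) = 550*(-476 - 793) = 550*(-1269) = -697950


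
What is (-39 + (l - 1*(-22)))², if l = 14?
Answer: 9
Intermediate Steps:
(-39 + (l - 1*(-22)))² = (-39 + (14 - 1*(-22)))² = (-39 + (14 + 22))² = (-39 + 36)² = (-3)² = 9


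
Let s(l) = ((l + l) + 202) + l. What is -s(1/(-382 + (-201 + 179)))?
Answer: -81605/404 ≈ -201.99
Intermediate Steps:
s(l) = 202 + 3*l (s(l) = (2*l + 202) + l = (202 + 2*l) + l = 202 + 3*l)
-s(1/(-382 + (-201 + 179))) = -(202 + 3/(-382 + (-201 + 179))) = -(202 + 3/(-382 - 22)) = -(202 + 3/(-404)) = -(202 + 3*(-1/404)) = -(202 - 3/404) = -1*81605/404 = -81605/404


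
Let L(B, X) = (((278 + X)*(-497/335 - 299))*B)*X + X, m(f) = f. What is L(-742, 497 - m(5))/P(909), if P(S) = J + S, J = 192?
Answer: 1886401059212/24589 ≈ 7.6717e+7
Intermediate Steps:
L(B, X) = X + B*X*(-27984036/335 - 100662*X/335) (L(B, X) = (((278 + X)*(-497*1/335 - 299))*B)*X + X = (((278 + X)*(-497/335 - 299))*B)*X + X = (((278 + X)*(-100662/335))*B)*X + X = ((-27984036/335 - 100662*X/335)*B)*X + X = (B*(-27984036/335 - 100662*X/335))*X + X = B*X*(-27984036/335 - 100662*X/335) + X = X + B*X*(-27984036/335 - 100662*X/335))
P(S) = 192 + S
L(-742, 497 - m(5))/P(909) = ((497 - 1*5)*(335 - 27984036*(-742) - 100662*(-742)*(497 - 1*5))/335)/(192 + 909) = ((497 - 5)*(335 + 20764154712 - 100662*(-742)*(497 - 5))/335)/1101 = ((1/335)*492*(335 + 20764154712 - 100662*(-742)*492))*(1/1101) = ((1/335)*492*(335 + 20764154712 + 36748072368))*(1/1101) = ((1/335)*492*57512227415)*(1/1101) = (5659203177636/67)*(1/1101) = 1886401059212/24589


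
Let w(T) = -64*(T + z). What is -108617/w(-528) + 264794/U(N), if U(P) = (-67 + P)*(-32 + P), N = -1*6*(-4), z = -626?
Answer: 56742039/73856 ≈ 768.28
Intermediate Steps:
w(T) = 40064 - 64*T (w(T) = -64*(T - 626) = -64*(-626 + T) = 40064 - 64*T)
N = 24 (N = -6*(-4) = 24)
-108617/w(-528) + 264794/U(N) = -108617/(40064 - 64*(-528)) + 264794/(2144 + 24² - 99*24) = -108617/(40064 + 33792) + 264794/(2144 + 576 - 2376) = -108617/73856 + 264794/344 = -108617*1/73856 + 264794*(1/344) = -108617/73856 + 3079/4 = 56742039/73856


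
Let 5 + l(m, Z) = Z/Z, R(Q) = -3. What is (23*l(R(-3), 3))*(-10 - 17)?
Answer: 2484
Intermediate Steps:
l(m, Z) = -4 (l(m, Z) = -5 + Z/Z = -5 + 1 = -4)
(23*l(R(-3), 3))*(-10 - 17) = (23*(-4))*(-10 - 17) = -92*(-27) = 2484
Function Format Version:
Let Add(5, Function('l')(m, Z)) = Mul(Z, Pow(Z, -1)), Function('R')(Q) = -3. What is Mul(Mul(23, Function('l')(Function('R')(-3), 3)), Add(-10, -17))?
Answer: 2484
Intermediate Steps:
Function('l')(m, Z) = -4 (Function('l')(m, Z) = Add(-5, Mul(Z, Pow(Z, -1))) = Add(-5, 1) = -4)
Mul(Mul(23, Function('l')(Function('R')(-3), 3)), Add(-10, -17)) = Mul(Mul(23, -4), Add(-10, -17)) = Mul(-92, -27) = 2484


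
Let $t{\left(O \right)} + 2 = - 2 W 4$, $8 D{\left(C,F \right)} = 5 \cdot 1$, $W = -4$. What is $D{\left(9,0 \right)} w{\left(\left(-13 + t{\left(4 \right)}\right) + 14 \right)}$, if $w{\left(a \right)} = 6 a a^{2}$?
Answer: $\frac{446865}{4} \approx 1.1172 \cdot 10^{5}$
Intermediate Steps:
$D{\left(C,F \right)} = \frac{5}{8}$ ($D{\left(C,F \right)} = \frac{5 \cdot 1}{8} = \frac{1}{8} \cdot 5 = \frac{5}{8}$)
$t{\left(O \right)} = 30$ ($t{\left(O \right)} = -2 + \left(-2\right) \left(-4\right) 4 = -2 + 8 \cdot 4 = -2 + 32 = 30$)
$w{\left(a \right)} = 6 a^{3}$
$D{\left(9,0 \right)} w{\left(\left(-13 + t{\left(4 \right)}\right) + 14 \right)} = \frac{5 \cdot 6 \left(\left(-13 + 30\right) + 14\right)^{3}}{8} = \frac{5 \cdot 6 \left(17 + 14\right)^{3}}{8} = \frac{5 \cdot 6 \cdot 31^{3}}{8} = \frac{5 \cdot 6 \cdot 29791}{8} = \frac{5}{8} \cdot 178746 = \frac{446865}{4}$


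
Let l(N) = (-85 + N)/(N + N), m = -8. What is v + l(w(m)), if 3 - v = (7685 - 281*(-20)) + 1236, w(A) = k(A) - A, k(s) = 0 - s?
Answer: -465285/32 ≈ -14540.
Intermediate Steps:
k(s) = -s
w(A) = -2*A (w(A) = -A - A = -2*A)
l(N) = (-85 + N)/(2*N) (l(N) = (-85 + N)/((2*N)) = (-85 + N)*(1/(2*N)) = (-85 + N)/(2*N))
v = -14538 (v = 3 - ((7685 - 281*(-20)) + 1236) = 3 - ((7685 + 5620) + 1236) = 3 - (13305 + 1236) = 3 - 1*14541 = 3 - 14541 = -14538)
v + l(w(m)) = -14538 + (-85 - 2*(-8))/(2*((-2*(-8)))) = -14538 + (½)*(-85 + 16)/16 = -14538 + (½)*(1/16)*(-69) = -14538 - 69/32 = -465285/32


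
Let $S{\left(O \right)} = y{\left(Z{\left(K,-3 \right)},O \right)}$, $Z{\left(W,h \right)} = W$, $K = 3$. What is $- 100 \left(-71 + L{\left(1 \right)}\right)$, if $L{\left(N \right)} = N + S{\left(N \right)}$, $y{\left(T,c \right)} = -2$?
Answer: $7200$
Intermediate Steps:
$S{\left(O \right)} = -2$
$L{\left(N \right)} = -2 + N$ ($L{\left(N \right)} = N - 2 = -2 + N$)
$- 100 \left(-71 + L{\left(1 \right)}\right) = - 100 \left(-71 + \left(-2 + 1\right)\right) = - 100 \left(-71 - 1\right) = \left(-100\right) \left(-72\right) = 7200$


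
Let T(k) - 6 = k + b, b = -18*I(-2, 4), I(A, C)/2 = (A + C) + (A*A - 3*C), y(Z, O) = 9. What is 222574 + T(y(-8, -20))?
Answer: 222805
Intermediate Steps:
I(A, C) = -4*C + 2*A + 2*A² (I(A, C) = 2*((A + C) + (A*A - 3*C)) = 2*((A + C) + (A² - 3*C)) = 2*(A + A² - 2*C) = -4*C + 2*A + 2*A²)
b = 216 (b = -18*(-4*4 + 2*(-2) + 2*(-2)²) = -18*(-16 - 4 + 2*4) = -18*(-16 - 4 + 8) = -18*(-12) = 216)
T(k) = 222 + k (T(k) = 6 + (k + 216) = 6 + (216 + k) = 222 + k)
222574 + T(y(-8, -20)) = 222574 + (222 + 9) = 222574 + 231 = 222805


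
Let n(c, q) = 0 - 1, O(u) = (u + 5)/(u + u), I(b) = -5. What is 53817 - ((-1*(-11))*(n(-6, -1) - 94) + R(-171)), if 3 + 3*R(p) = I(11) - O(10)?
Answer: 658379/12 ≈ 54865.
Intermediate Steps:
O(u) = (5 + u)/(2*u) (O(u) = (5 + u)/((2*u)) = (5 + u)*(1/(2*u)) = (5 + u)/(2*u))
n(c, q) = -1
R(p) = -35/12 (R(p) = -1 + (-5 - (5 + 10)/(2*10))/3 = -1 + (-5 - 15/(2*10))/3 = -1 + (-5 - 1*¾)/3 = -1 + (-5 - ¾)/3 = -1 + (⅓)*(-23/4) = -1 - 23/12 = -35/12)
53817 - ((-1*(-11))*(n(-6, -1) - 94) + R(-171)) = 53817 - ((-1*(-11))*(-1 - 94) - 35/12) = 53817 - (11*(-95) - 35/12) = 53817 - (-1045 - 35/12) = 53817 - 1*(-12575/12) = 53817 + 12575/12 = 658379/12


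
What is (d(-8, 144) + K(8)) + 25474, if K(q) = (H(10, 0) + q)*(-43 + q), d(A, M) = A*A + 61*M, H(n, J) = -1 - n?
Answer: 34427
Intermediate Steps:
d(A, M) = A² + 61*M
K(q) = (-43 + q)*(-11 + q) (K(q) = ((-1 - 1*10) + q)*(-43 + q) = ((-1 - 10) + q)*(-43 + q) = (-11 + q)*(-43 + q) = (-43 + q)*(-11 + q))
(d(-8, 144) + K(8)) + 25474 = (((-8)² + 61*144) + (473 + 8² - 54*8)) + 25474 = ((64 + 8784) + (473 + 64 - 432)) + 25474 = (8848 + 105) + 25474 = 8953 + 25474 = 34427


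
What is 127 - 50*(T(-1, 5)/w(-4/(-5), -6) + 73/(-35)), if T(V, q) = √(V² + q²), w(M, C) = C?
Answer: 1619/7 + 25*√26/3 ≈ 273.78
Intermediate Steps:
127 - 50*(T(-1, 5)/w(-4/(-5), -6) + 73/(-35)) = 127 - 50*(√((-1)² + 5²)/(-6) + 73/(-35)) = 127 - 50*(√(1 + 25)*(-⅙) + 73*(-1/35)) = 127 - 50*(√26*(-⅙) - 73/35) = 127 - 50*(-√26/6 - 73/35) = 127 - 50*(-73/35 - √26/6) = 127 + (730/7 + 25*√26/3) = 1619/7 + 25*√26/3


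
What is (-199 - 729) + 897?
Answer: -31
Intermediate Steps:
(-199 - 729) + 897 = -928 + 897 = -31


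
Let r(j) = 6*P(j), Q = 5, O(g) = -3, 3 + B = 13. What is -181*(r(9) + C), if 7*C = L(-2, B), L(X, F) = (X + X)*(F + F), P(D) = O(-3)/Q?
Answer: 95206/35 ≈ 2720.2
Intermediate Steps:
B = 10 (B = -3 + 13 = 10)
P(D) = -3/5
L(X, F) = 4*F*X (L(X, F) = (2*X)*(2*F) = 4*F*X)
C = -80/7 (C = (4*10*(-2))/7 = (1/7)*(-80) = -80/7 ≈ -11.429)
r(j) = -18/5 (r(j) = 6*(-3/5) = -18/5)
-181*(r(9) + C) = -181*(-18/5 - 80/7) = -181*(-526/35) = 95206/35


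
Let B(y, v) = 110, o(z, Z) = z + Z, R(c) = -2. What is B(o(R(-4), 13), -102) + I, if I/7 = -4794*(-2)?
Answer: 67226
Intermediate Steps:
o(z, Z) = Z + z
I = 67116 (I = 7*(-4794*(-2)) = 7*9588 = 67116)
B(o(R(-4), 13), -102) + I = 110 + 67116 = 67226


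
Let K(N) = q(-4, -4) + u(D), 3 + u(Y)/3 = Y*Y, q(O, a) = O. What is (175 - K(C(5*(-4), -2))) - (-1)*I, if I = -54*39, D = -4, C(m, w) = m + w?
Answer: -1966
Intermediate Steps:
u(Y) = -9 + 3*Y² (u(Y) = -9 + 3*(Y*Y) = -9 + 3*Y²)
K(N) = 35 (K(N) = -4 + (-9 + 3*(-4)²) = -4 + (-9 + 3*16) = -4 + (-9 + 48) = -4 + 39 = 35)
I = -2106
(175 - K(C(5*(-4), -2))) - (-1)*I = (175 - 1*35) - (-1)*(-2106) = (175 - 35) - 1*2106 = 140 - 2106 = -1966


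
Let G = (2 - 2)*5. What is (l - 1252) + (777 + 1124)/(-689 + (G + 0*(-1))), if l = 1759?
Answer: 347422/689 ≈ 504.24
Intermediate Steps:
G = 0 (G = 0*5 = 0)
(l - 1252) + (777 + 1124)/(-689 + (G + 0*(-1))) = (1759 - 1252) + (777 + 1124)/(-689 + (0 + 0*(-1))) = 507 + 1901/(-689 + (0 + 0)) = 507 + 1901/(-689 + 0) = 507 + 1901/(-689) = 507 + 1901*(-1/689) = 507 - 1901/689 = 347422/689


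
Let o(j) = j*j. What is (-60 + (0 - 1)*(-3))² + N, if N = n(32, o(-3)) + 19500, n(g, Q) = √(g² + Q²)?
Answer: 22749 + √1105 ≈ 22782.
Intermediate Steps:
o(j) = j²
n(g, Q) = √(Q² + g²)
N = 19500 + √1105 (N = √(((-3)²)² + 32²) + 19500 = √(9² + 1024) + 19500 = √(81 + 1024) + 19500 = √1105 + 19500 = 19500 + √1105 ≈ 19533.)
(-60 + (0 - 1)*(-3))² + N = (-60 + (0 - 1)*(-3))² + (19500 + √1105) = (-60 - 1*(-3))² + (19500 + √1105) = (-60 + 3)² + (19500 + √1105) = (-57)² + (19500 + √1105) = 3249 + (19500 + √1105) = 22749 + √1105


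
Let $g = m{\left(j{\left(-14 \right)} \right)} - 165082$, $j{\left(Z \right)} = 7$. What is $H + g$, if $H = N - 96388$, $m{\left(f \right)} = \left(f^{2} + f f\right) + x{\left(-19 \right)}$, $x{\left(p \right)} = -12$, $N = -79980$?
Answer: $-341364$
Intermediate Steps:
$m{\left(f \right)} = -12 + 2 f^{2}$ ($m{\left(f \right)} = \left(f^{2} + f f\right) - 12 = \left(f^{2} + f^{2}\right) - 12 = 2 f^{2} - 12 = -12 + 2 f^{2}$)
$g = -164996$ ($g = \left(-12 + 2 \cdot 7^{2}\right) - 165082 = \left(-12 + 2 \cdot 49\right) - 165082 = \left(-12 + 98\right) - 165082 = 86 - 165082 = -164996$)
$H = -176368$ ($H = -79980 - 96388 = -176368$)
$H + g = -176368 - 164996 = -341364$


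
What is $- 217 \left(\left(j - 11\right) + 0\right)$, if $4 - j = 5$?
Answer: $2604$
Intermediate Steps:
$j = -1$ ($j = 4 - 5 = -1$)
$- 217 \left(\left(j - 11\right) + 0\right) = - 217 \left(\left(-1 - 11\right) + 0\right) = - 217 \left(-12 + 0\right) = \left(-217\right) \left(-12\right) = 2604$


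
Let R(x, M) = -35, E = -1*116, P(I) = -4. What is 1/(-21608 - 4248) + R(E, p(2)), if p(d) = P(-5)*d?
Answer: -904961/25856 ≈ -35.000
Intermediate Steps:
E = -116
p(d) = -4*d
1/(-21608 - 4248) + R(E, p(2)) = 1/(-21608 - 4248) - 35 = 1/(-25856) - 35 = -1/25856 - 35 = -904961/25856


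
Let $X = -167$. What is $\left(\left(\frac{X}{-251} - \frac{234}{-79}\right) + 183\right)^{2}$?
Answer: $\frac{13694692001956}{393189241} \approx 34830.0$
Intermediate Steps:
$\left(\left(\frac{X}{-251} - \frac{234}{-79}\right) + 183\right)^{2} = \left(\left(- \frac{167}{-251} - \frac{234}{-79}\right) + 183\right)^{2} = \left(\left(\left(-167\right) \left(- \frac{1}{251}\right) - - \frac{234}{79}\right) + 183\right)^{2} = \left(\left(\frac{167}{251} + \frac{234}{79}\right) + 183\right)^{2} = \left(\frac{71927}{19829} + 183\right)^{2} = \left(\frac{3700634}{19829}\right)^{2} = \frac{13694692001956}{393189241}$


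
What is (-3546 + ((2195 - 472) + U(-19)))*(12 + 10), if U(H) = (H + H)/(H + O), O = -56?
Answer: -3007114/75 ≈ -40095.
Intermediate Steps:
U(H) = 2*H/(-56 + H) (U(H) = (H + H)/(H - 56) = (2*H)/(-56 + H) = 2*H/(-56 + H))
(-3546 + ((2195 - 472) + U(-19)))*(12 + 10) = (-3546 + ((2195 - 472) + 2*(-19)/(-56 - 19)))*(12 + 10) = (-3546 + (1723 + 2*(-19)/(-75)))*22 = (-3546 + (1723 + 2*(-19)*(-1/75)))*22 = (-3546 + (1723 + 38/75))*22 = (-3546 + 129263/75)*22 = -136687/75*22 = -3007114/75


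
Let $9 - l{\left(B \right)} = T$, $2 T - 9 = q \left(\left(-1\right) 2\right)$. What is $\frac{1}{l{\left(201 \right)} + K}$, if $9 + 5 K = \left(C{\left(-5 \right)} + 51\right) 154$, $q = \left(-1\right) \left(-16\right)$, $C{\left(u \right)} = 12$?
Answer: $\frac{10}{19591} \approx 0.00051044$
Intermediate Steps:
$q = 16$
$T = - \frac{23}{2}$ ($T = \frac{9}{2} + \frac{16 \left(\left(-1\right) 2\right)}{2} = \frac{9}{2} + \frac{16 \left(-2\right)}{2} = \frac{9}{2} + \frac{1}{2} \left(-32\right) = \frac{9}{2} - 16 = - \frac{23}{2} \approx -11.5$)
$l{\left(B \right)} = \frac{41}{2}$ ($l{\left(B \right)} = 9 - - \frac{23}{2} = 9 + \frac{23}{2} = \frac{41}{2}$)
$K = \frac{9693}{5}$ ($K = - \frac{9}{5} + \frac{\left(12 + 51\right) 154}{5} = - \frac{9}{5} + \frac{63 \cdot 154}{5} = - \frac{9}{5} + \frac{1}{5} \cdot 9702 = - \frac{9}{5} + \frac{9702}{5} = \frac{9693}{5} \approx 1938.6$)
$\frac{1}{l{\left(201 \right)} + K} = \frac{1}{\frac{41}{2} + \frac{9693}{5}} = \frac{1}{\frac{19591}{10}} = \frac{10}{19591}$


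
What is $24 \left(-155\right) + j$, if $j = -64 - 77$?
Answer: $-3861$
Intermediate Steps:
$j = -141$
$24 \left(-155\right) + j = 24 \left(-155\right) - 141 = -3720 - 141 = -3861$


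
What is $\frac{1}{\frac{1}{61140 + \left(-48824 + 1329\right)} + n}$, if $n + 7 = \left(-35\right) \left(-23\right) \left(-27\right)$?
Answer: $- \frac{13645}{296669589} \approx -4.5994 \cdot 10^{-5}$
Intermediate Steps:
$n = -21742$ ($n = -7 + \left(-35\right) \left(-23\right) \left(-27\right) = -7 + 805 \left(-27\right) = -7 - 21735 = -21742$)
$\frac{1}{\frac{1}{61140 + \left(-48824 + 1329\right)} + n} = \frac{1}{\frac{1}{61140 + \left(-48824 + 1329\right)} - 21742} = \frac{1}{\frac{1}{61140 - 47495} - 21742} = \frac{1}{\frac{1}{13645} - 21742} = \frac{1}{- \frac{296669589}{13645}} = - \frac{13645}{296669589}$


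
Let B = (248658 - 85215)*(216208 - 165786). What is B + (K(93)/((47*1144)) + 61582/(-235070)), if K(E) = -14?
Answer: 2367308221984292841/287255540 ≈ 8.2411e+9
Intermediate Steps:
B = 8241122946 (B = 163443*50422 = 8241122946)
B + (K(93)/((47*1144)) + 61582/(-235070)) = 8241122946 + (-14/(47*1144) + 61582/(-235070)) = 8241122946 + (-14/53768 + 61582*(-1/235070)) = 8241122946 + (-14*1/53768 - 30791/117535) = 8241122946 + (-7/26884 - 30791/117535) = 8241122946 - 75327999/287255540 = 2367308221984292841/287255540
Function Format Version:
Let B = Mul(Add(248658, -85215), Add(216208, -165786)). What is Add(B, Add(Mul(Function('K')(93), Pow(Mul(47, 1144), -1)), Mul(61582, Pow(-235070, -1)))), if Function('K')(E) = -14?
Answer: Rational(2367308221984292841, 287255540) ≈ 8.2411e+9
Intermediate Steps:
B = 8241122946 (B = Mul(163443, 50422) = 8241122946)
Add(B, Add(Mul(Function('K')(93), Pow(Mul(47, 1144), -1)), Mul(61582, Pow(-235070, -1)))) = Add(8241122946, Add(Mul(-14, Pow(Mul(47, 1144), -1)), Mul(61582, Pow(-235070, -1)))) = Add(8241122946, Add(Mul(-14, Pow(53768, -1)), Mul(61582, Rational(-1, 235070)))) = Add(8241122946, Add(Mul(-14, Rational(1, 53768)), Rational(-30791, 117535))) = Add(8241122946, Add(Rational(-7, 26884), Rational(-30791, 117535))) = Add(8241122946, Rational(-75327999, 287255540)) = Rational(2367308221984292841, 287255540)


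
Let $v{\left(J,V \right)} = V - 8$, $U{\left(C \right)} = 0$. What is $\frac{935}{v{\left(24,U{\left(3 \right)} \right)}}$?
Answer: $- \frac{935}{8} \approx -116.88$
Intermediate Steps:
$v{\left(J,V \right)} = -8 + V$ ($v{\left(J,V \right)} = V - 8 = -8 + V$)
$\frac{935}{v{\left(24,U{\left(3 \right)} \right)}} = \frac{935}{-8 + 0} = \frac{935}{-8} = 935 \left(- \frac{1}{8}\right) = - \frac{935}{8}$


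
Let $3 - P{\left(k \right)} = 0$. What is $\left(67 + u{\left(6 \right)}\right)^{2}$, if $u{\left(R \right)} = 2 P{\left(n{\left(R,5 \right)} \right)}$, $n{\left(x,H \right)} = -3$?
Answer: $5329$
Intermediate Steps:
$P{\left(k \right)} = 3$ ($P{\left(k \right)} = 3 - 0 = 3 + 0 = 3$)
$u{\left(R \right)} = 6$ ($u{\left(R \right)} = 2 \cdot 3 = 6$)
$\left(67 + u{\left(6 \right)}\right)^{2} = \left(67 + 6\right)^{2} = 73^{2} = 5329$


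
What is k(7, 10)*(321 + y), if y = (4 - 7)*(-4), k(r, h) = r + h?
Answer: 5661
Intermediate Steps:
k(r, h) = h + r
y = 12 (y = -3*(-4) = 12)
k(7, 10)*(321 + y) = (10 + 7)*(321 + 12) = 17*333 = 5661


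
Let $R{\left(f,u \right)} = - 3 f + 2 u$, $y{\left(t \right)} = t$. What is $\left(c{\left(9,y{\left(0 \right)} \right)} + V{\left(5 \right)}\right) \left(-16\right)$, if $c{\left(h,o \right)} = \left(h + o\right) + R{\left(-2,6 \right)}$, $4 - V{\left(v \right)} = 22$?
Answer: $-144$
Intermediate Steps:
$V{\left(v \right)} = -18$ ($V{\left(v \right)} = 4 - 22 = -18$)
$c{\left(h,o \right)} = 18 + h + o$ ($c{\left(h,o \right)} = \left(h + o\right) + \left(\left(-3\right) \left(-2\right) + 2 \cdot 6\right) = \left(h + o\right) + \left(6 + 12\right) = \left(h + o\right) + 18 = 18 + h + o$)
$\left(c{\left(9,y{\left(0 \right)} \right)} + V{\left(5 \right)}\right) \left(-16\right) = \left(\left(18 + 9 + 0\right) - 18\right) \left(-16\right) = \left(27 - 18\right) \left(-16\right) = 9 \left(-16\right) = -144$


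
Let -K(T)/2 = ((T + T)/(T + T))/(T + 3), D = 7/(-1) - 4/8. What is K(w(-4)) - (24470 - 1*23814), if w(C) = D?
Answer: -5900/9 ≈ -655.56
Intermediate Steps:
D = -15/2 (D = 7*(-1) - 4*⅛ = -7 - ½ = -15/2 ≈ -7.5000)
w(C) = -15/2
K(T) = -2/(3 + T) (K(T) = -2*(T + T)/(T + T)/(T + 3) = -2*(2*T)/((2*T))/(3 + T) = -2*(2*T)*(1/(2*T))/(3 + T) = -2/(3 + T))
K(w(-4)) - (24470 - 1*23814) = -2/(3 - 15/2) - (24470 - 1*23814) = -2/(-9/2) - (24470 - 23814) = -2*(-2/9) - 1*656 = 4/9 - 656 = -5900/9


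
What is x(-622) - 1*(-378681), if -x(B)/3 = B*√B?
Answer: 378681 + 1866*I*√622 ≈ 3.7868e+5 + 46538.0*I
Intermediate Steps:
x(B) = -3*B^(3/2) (x(B) = -3*B*√B = -3*B^(3/2))
x(-622) - 1*(-378681) = -(-1866)*I*√622 - 1*(-378681) = -(-1866)*I*√622 + 378681 = 1866*I*√622 + 378681 = 378681 + 1866*I*√622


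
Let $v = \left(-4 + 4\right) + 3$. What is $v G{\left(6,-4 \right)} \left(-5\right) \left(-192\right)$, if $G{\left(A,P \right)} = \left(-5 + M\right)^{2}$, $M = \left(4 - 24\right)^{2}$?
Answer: $449352000$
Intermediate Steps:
$M = 400$ ($M = \left(4 - 24\right)^{2} = \left(-20\right)^{2} = 400$)
$v = 3$ ($v = 0 + 3 = 3$)
$G{\left(A,P \right)} = 156025$ ($G{\left(A,P \right)} = \left(-5 + 400\right)^{2} = 395^{2} = 156025$)
$v G{\left(6,-4 \right)} \left(-5\right) \left(-192\right) = 3 \cdot 156025 \left(-5\right) \left(-192\right) = 468075 \left(-5\right) \left(-192\right) = \left(-2340375\right) \left(-192\right) = 449352000$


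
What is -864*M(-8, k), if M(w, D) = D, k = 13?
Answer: -11232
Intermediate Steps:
-864*M(-8, k) = -864*13 = -11232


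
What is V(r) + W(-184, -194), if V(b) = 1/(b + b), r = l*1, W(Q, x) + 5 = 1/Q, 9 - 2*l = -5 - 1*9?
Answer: -913/184 ≈ -4.9620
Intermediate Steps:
l = 23/2 (l = 9/2 - (-5 - 1*9)/2 = 9/2 - (-5 - 9)/2 = 9/2 - ½*(-14) = 9/2 + 7 = 23/2 ≈ 11.500)
W(Q, x) = -5 + 1/Q
r = 23/2 (r = (23/2)*1 = 23/2 ≈ 11.500)
V(b) = 1/(2*b)
V(r) + W(-184, -194) = 1/(2*(23/2)) + (-5 + 1/(-184)) = (½)*(2/23) + (-5 - 1/184) = 1/23 - 921/184 = -913/184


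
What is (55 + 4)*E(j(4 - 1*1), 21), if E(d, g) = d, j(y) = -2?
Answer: -118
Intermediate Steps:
(55 + 4)*E(j(4 - 1*1), 21) = (55 + 4)*(-2) = 59*(-2) = -118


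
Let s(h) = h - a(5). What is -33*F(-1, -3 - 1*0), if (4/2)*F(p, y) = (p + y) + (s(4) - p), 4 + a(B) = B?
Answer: 0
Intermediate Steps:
a(B) = -4 + B
s(h) = -1 + h (s(h) = h - (-4 + 5) = h - 1*1 = h - 1 = -1 + h)
F(p, y) = 3/2 + y/2 (F(p, y) = ((p + y) + ((-1 + 4) - p))/2 = ((p + y) + (3 - p))/2 = (3 + y)/2 = 3/2 + y/2)
-33*F(-1, -3 - 1*0) = -33*(3/2 + (-3 - 1*0)/2) = -33*(3/2 + (-3 + 0)/2) = -33*(3/2 + (1/2)*(-3)) = -33*(3/2 - 3/2) = -33*0 = 0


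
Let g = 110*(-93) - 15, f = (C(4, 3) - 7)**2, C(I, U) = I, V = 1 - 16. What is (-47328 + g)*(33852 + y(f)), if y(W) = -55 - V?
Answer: -1946658276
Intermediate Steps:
V = -15
f = 9 (f = (4 - 7)**2 = (-3)**2 = 9)
g = -10245 (g = -10230 - 15 = -10245)
y(W) = -40 (y(W) = -55 - 1*(-15) = -55 + 15 = -40)
(-47328 + g)*(33852 + y(f)) = (-47328 - 10245)*(33852 - 40) = -57573*33812 = -1946658276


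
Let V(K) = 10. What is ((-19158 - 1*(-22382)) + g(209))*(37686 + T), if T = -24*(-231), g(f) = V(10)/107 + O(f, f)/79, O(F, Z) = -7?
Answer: 1178126136990/8453 ≈ 1.3937e+8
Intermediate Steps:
g(f) = 41/8453 (g(f) = 10/107 - 7/79 = 41/8453)
T = 5544
((-19158 - 1*(-22382)) + g(209))*(37686 + T) = ((-19158 - 1*(-22382)) + 41/8453)*(37686 + 5544) = ((-19158 + 22382) + 41/8453)*43230 = (3224 + 41/8453)*43230 = (27252513/8453)*43230 = 1178126136990/8453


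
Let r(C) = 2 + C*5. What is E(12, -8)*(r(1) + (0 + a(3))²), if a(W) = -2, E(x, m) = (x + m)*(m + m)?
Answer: -704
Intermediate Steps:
r(C) = 2 + 5*C
E(x, m) = 2*m*(m + x) (E(x, m) = (m + x)*(2*m) = 2*m*(m + x))
E(12, -8)*(r(1) + (0 + a(3))²) = (2*(-8)*(-8 + 12))*((2 + 5*1) + (0 - 2)²) = (2*(-8)*4)*((2 + 5) + (-2)²) = -64*(7 + 4) = -64*11 = -704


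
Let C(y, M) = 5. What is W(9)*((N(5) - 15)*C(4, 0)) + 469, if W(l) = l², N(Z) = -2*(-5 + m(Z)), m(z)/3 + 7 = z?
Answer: 3304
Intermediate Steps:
m(z) = -21 + 3*z
N(Z) = 52 - 6*Z (N(Z) = -2*(-5 + (-21 + 3*Z)) = -2*(-26 + 3*Z) = 52 - 6*Z)
W(9)*((N(5) - 15)*C(4, 0)) + 469 = 9²*(((52 - 6*5) - 15)*5) + 469 = 81*(((52 - 30) - 15)*5) + 469 = 81*((22 - 15)*5) + 469 = 81*(7*5) + 469 = 81*35 + 469 = 2835 + 469 = 3304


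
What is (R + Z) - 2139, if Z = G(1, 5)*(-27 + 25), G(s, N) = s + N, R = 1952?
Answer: -199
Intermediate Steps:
G(s, N) = N + s
Z = -12 (Z = (5 + 1)*(-27 + 25) = 6*(-2) = -12)
(R + Z) - 2139 = (1952 - 12) - 2139 = 1940 - 2139 = -199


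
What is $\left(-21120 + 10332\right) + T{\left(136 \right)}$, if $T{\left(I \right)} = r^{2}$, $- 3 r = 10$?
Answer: $- \frac{96992}{9} \approx -10777.0$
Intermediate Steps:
$r = - \frac{10}{3}$ ($r = \left(- \frac{1}{3}\right) 10 = - \frac{10}{3} \approx -3.3333$)
$T{\left(I \right)} = \frac{100}{9}$ ($T{\left(I \right)} = \left(- \frac{10}{3}\right)^{2} = \frac{100}{9}$)
$\left(-21120 + 10332\right) + T{\left(136 \right)} = \left(-21120 + 10332\right) + \frac{100}{9} = -10788 + \frac{100}{9} = - \frac{96992}{9}$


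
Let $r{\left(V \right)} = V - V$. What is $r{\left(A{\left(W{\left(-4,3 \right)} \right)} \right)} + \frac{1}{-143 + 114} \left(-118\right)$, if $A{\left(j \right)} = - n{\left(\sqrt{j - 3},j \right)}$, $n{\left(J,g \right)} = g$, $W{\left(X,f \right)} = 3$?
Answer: $\frac{118}{29} \approx 4.069$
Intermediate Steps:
$A{\left(j \right)} = - j$
$r{\left(V \right)} = 0$
$r{\left(A{\left(W{\left(-4,3 \right)} \right)} \right)} + \frac{1}{-143 + 114} \left(-118\right) = 0 + \frac{1}{-143 + 114} \left(-118\right) = 0 + \frac{1}{-29} \left(-118\right) = 0 - - \frac{118}{29} = 0 + \frac{118}{29} = \frac{118}{29}$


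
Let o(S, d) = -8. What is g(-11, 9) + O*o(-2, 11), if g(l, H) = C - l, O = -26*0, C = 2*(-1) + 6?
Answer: 15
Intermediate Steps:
C = 4 (C = -2 + 6 = 4)
O = 0
g(l, H) = 4 - l
g(-11, 9) + O*o(-2, 11) = (4 - 1*(-11)) + 0*(-8) = (4 + 11) + 0 = 15 + 0 = 15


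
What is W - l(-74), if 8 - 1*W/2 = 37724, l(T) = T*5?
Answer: -75062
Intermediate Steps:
l(T) = 5*T
W = -75432 (W = 16 - 2*37724 = 16 - 75448 = -75432)
W - l(-74) = -75432 - 5*(-74) = -75432 - 1*(-370) = -75432 + 370 = -75062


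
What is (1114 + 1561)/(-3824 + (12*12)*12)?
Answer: -2675/2096 ≈ -1.2762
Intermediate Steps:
(1114 + 1561)/(-3824 + (12*12)*12) = 2675/(-3824 + 144*12) = 2675/(-3824 + 1728) = 2675/(-2096) = 2675*(-1/2096) = -2675/2096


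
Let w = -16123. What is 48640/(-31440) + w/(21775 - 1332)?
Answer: -18765683/8034099 ≈ -2.3358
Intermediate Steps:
48640/(-31440) + w/(21775 - 1332) = 48640/(-31440) - 16123/(21775 - 1332) = 48640*(-1/31440) - 16123/20443 = -608/393 - 16123*1/20443 = -608/393 - 16123/20443 = -18765683/8034099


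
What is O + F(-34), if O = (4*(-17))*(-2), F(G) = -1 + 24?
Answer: 159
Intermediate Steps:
F(G) = 23
O = 136 (O = -68*(-2) = 136)
O + F(-34) = 136 + 23 = 159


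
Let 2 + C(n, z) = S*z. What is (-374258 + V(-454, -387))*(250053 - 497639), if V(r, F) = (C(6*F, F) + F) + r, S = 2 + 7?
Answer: 93732098224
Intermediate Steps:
S = 9
C(n, z) = -2 + 9*z
V(r, F) = -2 + r + 10*F (V(r, F) = ((-2 + 9*F) + F) + r = (-2 + 10*F) + r = -2 + r + 10*F)
(-374258 + V(-454, -387))*(250053 - 497639) = (-374258 + (-2 - 454 + 10*(-387)))*(250053 - 497639) = (-374258 + (-2 - 454 - 3870))*(-247586) = (-374258 - 4326)*(-247586) = -378584*(-247586) = 93732098224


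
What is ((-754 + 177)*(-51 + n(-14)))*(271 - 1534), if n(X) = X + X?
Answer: -57571329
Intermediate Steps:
n(X) = 2*X
((-754 + 177)*(-51 + n(-14)))*(271 - 1534) = ((-754 + 177)*(-51 + 2*(-14)))*(271 - 1534) = -577*(-51 - 28)*(-1263) = -577*(-79)*(-1263) = 45583*(-1263) = -57571329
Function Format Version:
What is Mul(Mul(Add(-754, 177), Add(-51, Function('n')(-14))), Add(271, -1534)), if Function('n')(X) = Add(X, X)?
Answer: -57571329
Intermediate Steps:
Function('n')(X) = Mul(2, X)
Mul(Mul(Add(-754, 177), Add(-51, Function('n')(-14))), Add(271, -1534)) = Mul(Mul(Add(-754, 177), Add(-51, Mul(2, -14))), Add(271, -1534)) = Mul(Mul(-577, Add(-51, -28)), -1263) = Mul(Mul(-577, -79), -1263) = Mul(45583, -1263) = -57571329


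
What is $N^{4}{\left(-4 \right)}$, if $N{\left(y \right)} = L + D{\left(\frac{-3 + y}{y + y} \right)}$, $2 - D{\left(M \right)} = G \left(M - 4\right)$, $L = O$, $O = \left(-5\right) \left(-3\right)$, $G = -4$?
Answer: $\frac{6561}{16} \approx 410.06$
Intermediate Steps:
$O = 15$
$L = 15$
$D{\left(M \right)} = -14 + 4 M$ ($D{\left(M \right)} = 2 - - 4 \left(M - 4\right) = 2 - - 4 \left(-4 + M\right) = 2 - \left(16 - 4 M\right) = 2 + \left(-16 + 4 M\right) = -14 + 4 M$)
$N{\left(y \right)} = 1 + \frac{2 \left(-3 + y\right)}{y}$ ($N{\left(y \right)} = 15 + \left(-14 + 4 \frac{-3 + y}{y + y}\right) = 15 - \left(14 - 4 \frac{-3 + y}{2 y}\right) = 15 - \left(14 - \frac{2 \left(-3 + y\right)}{y}\right) = 1 + \frac{2 \left(-3 + y\right)}{y}$)
$N^{4}{\left(-4 \right)} = \left(3 - \frac{6}{-4}\right)^{4} = \left(3 - - \frac{3}{2}\right)^{4} = \left(3 + \frac{3}{2}\right)^{4} = \left(\frac{9}{2}\right)^{4} = \frac{6561}{16}$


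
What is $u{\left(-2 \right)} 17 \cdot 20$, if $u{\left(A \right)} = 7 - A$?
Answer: $3060$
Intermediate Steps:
$u{\left(-2 \right)} 17 \cdot 20 = \left(7 - -2\right) 17 \cdot 20 = \left(7 + 2\right) 17 \cdot 20 = 9 \cdot 17 \cdot 20 = 153 \cdot 20 = 3060$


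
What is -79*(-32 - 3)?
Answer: 2765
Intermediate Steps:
-79*(-32 - 3) = -79*(-35) = 2765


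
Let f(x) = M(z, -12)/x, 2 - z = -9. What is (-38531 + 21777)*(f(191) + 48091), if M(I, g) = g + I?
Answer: -153891856520/191 ≈ -8.0572e+8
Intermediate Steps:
z = 11 (z = 2 - 1*(-9) = 2 + 9 = 11)
M(I, g) = I + g
f(x) = -1/x (f(x) = (11 - 12)/x = -1/x)
(-38531 + 21777)*(f(191) + 48091) = (-38531 + 21777)*(-1/191 + 48091) = -16754*(-1*1/191 + 48091) = -16754*(-1/191 + 48091) = -16754*9185380/191 = -153891856520/191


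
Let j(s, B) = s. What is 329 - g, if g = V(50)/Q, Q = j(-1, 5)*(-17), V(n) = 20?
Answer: 5573/17 ≈ 327.82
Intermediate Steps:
Q = 17 (Q = -1*(-17) = 17)
g = 20/17 ≈ 1.1765
329 - g = 329 - 1*20/17 = 329 - 20/17 = 5573/17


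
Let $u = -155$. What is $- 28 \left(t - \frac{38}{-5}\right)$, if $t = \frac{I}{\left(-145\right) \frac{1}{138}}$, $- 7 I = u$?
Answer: $\frac{54704}{145} \approx 377.27$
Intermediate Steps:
$I = \frac{155}{7}$ ($I = \left(- \frac{1}{7}\right) \left(-155\right) = \frac{155}{7} \approx 22.143$)
$t = - \frac{4278}{203}$ ($t = \frac{155}{7 \left(- \frac{145}{138}\right)} = \frac{155}{7} \left(- \frac{138}{145}\right) = - \frac{4278}{203} \approx -21.074$)
$- 28 \left(t - \frac{38}{-5}\right) = - 28 \left(- \frac{4278}{203} - \frac{38}{-5}\right) = - 28 \left(- \frac{4278}{203} - - \frac{38}{5}\right) = - 28 \left(- \frac{4278}{203} + \frac{38}{5}\right) = \left(-28\right) \left(- \frac{13676}{1015}\right) = \frac{54704}{145}$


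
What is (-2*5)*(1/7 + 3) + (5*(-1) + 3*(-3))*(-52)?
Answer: 4876/7 ≈ 696.57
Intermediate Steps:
(-2*5)*(1/7 + 3) + (5*(-1) + 3*(-3))*(-52) = -10*(1/7 + 3) + (-5 - 9)*(-52) = -10*22/7 - 14*(-52) = -220/7 + 728 = 4876/7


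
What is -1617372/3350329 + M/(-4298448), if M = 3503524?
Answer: -4672536874513/3600303747348 ≈ -1.2978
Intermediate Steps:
-1617372/3350329 + M/(-4298448) = -1617372/3350329 + 3503524/(-4298448) = -1617372*1/3350329 + 3503524*(-1/4298448) = -1617372/3350329 - 875881/1074612 = -4672536874513/3600303747348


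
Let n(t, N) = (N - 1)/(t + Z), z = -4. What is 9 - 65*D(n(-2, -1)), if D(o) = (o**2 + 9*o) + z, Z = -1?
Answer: -1349/9 ≈ -149.89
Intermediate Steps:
n(t, N) = (-1 + N)/(-1 + t) (n(t, N) = (N - 1)/(t - 1) = (-1 + N)/(-1 + t))
D(o) = -4 + o**2 + 9*o (D(o) = (o**2 + 9*o) - 4 = -4 + o**2 + 9*o)
9 - 65*D(n(-2, -1)) = 9 - 65*(-4 + ((-1 - 1)/(-1 - 2))**2 + 9*((-1 - 1)/(-1 - 2))) = 9 - 65*(-4 + (-2/(-3))**2 + 9*(-2/(-3))) = 9 - 65*(-4 + (-1/3*(-2))**2 + 9*(-1/3*(-2))) = 9 - 65*(-4 + (2/3)**2 + 9*(2/3)) = 9 - 65*(-4 + 4/9 + 6) = 9 - 65*22/9 = 9 - 1430/9 = -1349/9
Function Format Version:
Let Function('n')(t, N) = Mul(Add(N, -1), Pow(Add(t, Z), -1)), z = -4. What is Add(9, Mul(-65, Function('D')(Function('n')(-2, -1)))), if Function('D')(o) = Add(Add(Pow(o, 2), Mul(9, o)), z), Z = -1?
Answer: Rational(-1349, 9) ≈ -149.89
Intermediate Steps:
Function('n')(t, N) = Mul(Pow(Add(-1, t), -1), Add(-1, N)) (Function('n')(t, N) = Mul(Add(N, -1), Pow(Add(t, -1), -1)) = Mul(Add(-1, N), Pow(Add(-1, t), -1)) = Mul(Pow(Add(-1, t), -1), Add(-1, N)))
Function('D')(o) = Add(-4, Pow(o, 2), Mul(9, o)) (Function('D')(o) = Add(Add(Pow(o, 2), Mul(9, o)), -4) = Add(-4, Pow(o, 2), Mul(9, o)))
Add(9, Mul(-65, Function('D')(Function('n')(-2, -1)))) = Add(9, Mul(-65, Add(-4, Pow(Mul(Pow(Add(-1, -2), -1), Add(-1, -1)), 2), Mul(9, Mul(Pow(Add(-1, -2), -1), Add(-1, -1)))))) = Add(9, Mul(-65, Add(-4, Pow(Mul(Pow(-3, -1), -2), 2), Mul(9, Mul(Pow(-3, -1), -2))))) = Add(9, Mul(-65, Add(-4, Pow(Mul(Rational(-1, 3), -2), 2), Mul(9, Mul(Rational(-1, 3), -2))))) = Add(9, Mul(-65, Add(-4, Pow(Rational(2, 3), 2), Mul(9, Rational(2, 3))))) = Add(9, Mul(-65, Add(-4, Rational(4, 9), 6))) = Add(9, Mul(-65, Rational(22, 9))) = Add(9, Rational(-1430, 9)) = Rational(-1349, 9)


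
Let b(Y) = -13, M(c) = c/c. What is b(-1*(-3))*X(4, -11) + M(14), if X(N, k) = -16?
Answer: 209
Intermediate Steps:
M(c) = 1
b(-1*(-3))*X(4, -11) + M(14) = -13*(-16) + 1 = 208 + 1 = 209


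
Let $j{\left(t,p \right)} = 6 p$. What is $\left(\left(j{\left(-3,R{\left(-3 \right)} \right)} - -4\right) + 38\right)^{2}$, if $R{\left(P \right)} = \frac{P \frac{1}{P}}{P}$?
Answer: $1600$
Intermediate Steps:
$R{\left(P \right)} = \frac{1}{P}$ ($R{\left(P \right)} = 1 \frac{1}{P} = \frac{1}{P}$)
$\left(\left(j{\left(-3,R{\left(-3 \right)} \right)} - -4\right) + 38\right)^{2} = \left(\left(\frac{6}{-3} - -4\right) + 38\right)^{2} = \left(\left(6 \left(- \frac{1}{3}\right) + 4\right) + 38\right)^{2} = \left(\left(-2 + 4\right) + 38\right)^{2} = \left(2 + 38\right)^{2} = 40^{2} = 1600$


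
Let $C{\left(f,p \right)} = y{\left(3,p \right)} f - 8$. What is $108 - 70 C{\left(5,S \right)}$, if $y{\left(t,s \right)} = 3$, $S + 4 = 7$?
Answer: $-382$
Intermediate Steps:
$S = 3$ ($S = -4 + 7 = 3$)
$C{\left(f,p \right)} = -8 + 3 f$ ($C{\left(f,p \right)} = 3 f - 8 = -8 + 3 f$)
$108 - 70 C{\left(5,S \right)} = 108 - 70 \left(-8 + 3 \cdot 5\right) = 108 - 70 \left(-8 + 15\right) = 108 - 490 = -382$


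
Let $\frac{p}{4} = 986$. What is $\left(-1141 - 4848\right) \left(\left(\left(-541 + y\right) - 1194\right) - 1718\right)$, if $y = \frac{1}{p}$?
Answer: $\frac{81561981059}{3944} \approx 2.068 \cdot 10^{7}$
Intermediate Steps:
$p = 3944$ ($p = 4 \cdot 986 = 3944$)
$y = \frac{1}{3944} \approx 0.00025355$
$\left(-1141 - 4848\right) \left(\left(\left(-541 + y\right) - 1194\right) - 1718\right) = \left(-1141 - 4848\right) \left(\left(\left(-541 + \frac{1}{3944}\right) - 1194\right) - 1718\right) = - 5989 \left(\left(- \frac{2133703}{3944} - 1194\right) - 1718\right) = - 5989 \left(- \frac{6842839}{3944} - 1718\right) = \left(-5989\right) \left(- \frac{13618631}{3944}\right) = \frac{81561981059}{3944}$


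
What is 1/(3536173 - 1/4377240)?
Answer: 4377240/15478677902519 ≈ 2.8279e-7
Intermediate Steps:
1/(3536173 - 1/4377240) = 1/(15478677902519/4377240) = 4377240/15478677902519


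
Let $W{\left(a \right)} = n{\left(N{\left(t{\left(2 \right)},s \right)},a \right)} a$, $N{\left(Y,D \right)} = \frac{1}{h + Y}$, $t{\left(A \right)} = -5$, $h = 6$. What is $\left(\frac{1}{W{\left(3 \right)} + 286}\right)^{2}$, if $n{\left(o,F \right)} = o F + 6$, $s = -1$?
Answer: $\frac{1}{97969} \approx 1.0207 \cdot 10^{-5}$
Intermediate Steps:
$N{\left(Y,D \right)} = \frac{1}{6 + Y}$
$n{\left(o,F \right)} = 6 + F o$ ($n{\left(o,F \right)} = F o + 6 = 6 + F o$)
$W{\left(a \right)} = a \left(6 + a\right)$ ($W{\left(a \right)} = \left(6 + \frac{a}{6 - 5}\right) a = \left(6 + \frac{a}{1}\right) a = \left(6 + a 1\right) a = \left(6 + a\right) a = a \left(6 + a\right)$)
$\left(\frac{1}{W{\left(3 \right)} + 286}\right)^{2} = \left(\frac{1}{3 \left(6 + 3\right) + 286}\right)^{2} = \left(\frac{1}{3 \cdot 9 + 286}\right)^{2} = \left(\frac{1}{27 + 286}\right)^{2} = \left(\frac{1}{313}\right)^{2} = \frac{1}{97969}$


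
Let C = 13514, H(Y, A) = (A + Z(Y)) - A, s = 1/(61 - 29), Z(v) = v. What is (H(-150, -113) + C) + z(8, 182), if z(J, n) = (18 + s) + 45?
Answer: 429665/32 ≈ 13427.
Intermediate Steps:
s = 1/32 ≈ 0.031250
H(Y, A) = Y (H(Y, A) = (A + Y) - A = Y)
z(J, n) = 2017/32 (z(J, n) = (18 + 1/32) + 45 = 577/32 + 45 = 2017/32)
(H(-150, -113) + C) + z(8, 182) = (-150 + 13514) + 2017/32 = 13364 + 2017/32 = 429665/32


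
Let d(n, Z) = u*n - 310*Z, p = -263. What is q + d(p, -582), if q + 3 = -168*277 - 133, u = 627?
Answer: -31153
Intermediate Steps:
q = -46672 (q = -3 + (-168*277 - 133) = -3 + (-46536 - 133) = -3 - 46669 = -46672)
d(n, Z) = -310*Z + 627*n (d(n, Z) = 627*n - 310*Z = -310*Z + 627*n)
q + d(p, -582) = -46672 + (-310*(-582) + 627*(-263)) = -46672 + (180420 - 164901) = -46672 + 15519 = -31153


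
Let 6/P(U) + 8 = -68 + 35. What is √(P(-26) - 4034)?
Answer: 10*I*√67814/41 ≈ 63.515*I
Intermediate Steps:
P(U) = -6/41 (P(U) = 6/(-8 + (-68 + 35)) = 6/(-8 - 33) = 6/(-41) = 6*(-1/41) = -6/41)
√(P(-26) - 4034) = √(-6/41 - 4034) = √(-165400/41) = 10*I*√67814/41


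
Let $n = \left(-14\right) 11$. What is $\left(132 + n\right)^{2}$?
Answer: $484$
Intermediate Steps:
$n = -154$
$\left(132 + n\right)^{2} = \left(132 - 154\right)^{2} = \left(-22\right)^{2} = 484$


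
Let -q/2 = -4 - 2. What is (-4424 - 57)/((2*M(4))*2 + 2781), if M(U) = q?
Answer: -4481/2829 ≈ -1.5840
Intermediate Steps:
q = 12 (q = -2*(-4 - 2) = -2*(-6) = 12)
M(U) = 12
(-4424 - 57)/((2*M(4))*2 + 2781) = (-4424 - 57)/((2*12)*2 + 2781) = -4481/(24*2 + 2781) = -4481/(48 + 2781) = -4481/2829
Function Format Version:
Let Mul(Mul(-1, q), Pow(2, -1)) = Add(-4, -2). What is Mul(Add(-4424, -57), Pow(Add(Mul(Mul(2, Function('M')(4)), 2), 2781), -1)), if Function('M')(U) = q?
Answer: Rational(-4481, 2829) ≈ -1.5840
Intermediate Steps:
q = 12 (q = Mul(-2, Add(-4, -2)) = Mul(-2, -6) = 12)
Function('M')(U) = 12
Mul(Add(-4424, -57), Pow(Add(Mul(Mul(2, Function('M')(4)), 2), 2781), -1)) = Mul(Add(-4424, -57), Pow(Add(Mul(Mul(2, 12), 2), 2781), -1)) = Mul(-4481, Pow(Add(Mul(24, 2), 2781), -1)) = Mul(-4481, Pow(Add(48, 2781), -1)) = Mul(-4481, Pow(2829, -1)) = Mul(-4481, Rational(1, 2829)) = Rational(-4481, 2829)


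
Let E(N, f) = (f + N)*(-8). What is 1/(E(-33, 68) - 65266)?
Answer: -1/65546 ≈ -1.5256e-5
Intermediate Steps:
E(N, f) = -8*N - 8*f (E(N, f) = (N + f)*(-8) = -8*N - 8*f)
1/(E(-33, 68) - 65266) = 1/((-8*(-33) - 8*68) - 65266) = 1/((264 - 544) - 65266) = 1/(-280 - 65266) = 1/(-65546) = -1/65546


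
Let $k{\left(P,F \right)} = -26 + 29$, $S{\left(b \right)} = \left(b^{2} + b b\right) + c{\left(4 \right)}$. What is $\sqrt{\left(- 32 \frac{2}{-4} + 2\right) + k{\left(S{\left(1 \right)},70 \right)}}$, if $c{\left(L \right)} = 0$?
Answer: $\sqrt{21} \approx 4.5826$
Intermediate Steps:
$S{\left(b \right)} = 2 b^{2}$ ($S{\left(b \right)} = \left(b^{2} + b b\right) + 0 = \left(b^{2} + b^{2}\right) + 0 = 2 b^{2} + 0 = 2 b^{2}$)
$k{\left(P,F \right)} = 3$
$\sqrt{\left(- 32 \frac{2}{-4} + 2\right) + k{\left(S{\left(1 \right)},70 \right)}} = \sqrt{\left(- 32 \frac{2}{-4} + 2\right) + 3} = \sqrt{\left(- 32 \cdot 2 \left(- \frac{1}{4}\right) + 2\right) + 3} = \sqrt{\left(\left(-32\right) \left(- \frac{1}{2}\right) + 2\right) + 3} = \sqrt{\left(16 + 2\right) + 3} = \sqrt{18 + 3} = \sqrt{21}$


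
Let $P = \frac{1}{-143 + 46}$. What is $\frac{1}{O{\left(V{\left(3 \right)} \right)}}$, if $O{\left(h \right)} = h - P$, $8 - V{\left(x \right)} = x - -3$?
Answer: $\frac{97}{195} \approx 0.49744$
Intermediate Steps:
$P = - \frac{1}{97}$ ($P = \frac{1}{-97} = - \frac{1}{97} \approx -0.010309$)
$V{\left(x \right)} = 5 - x$ ($V{\left(x \right)} = 8 - \left(x - -3\right) = 8 - \left(x + 3\right) = 8 - \left(3 + x\right) = 5 - x$)
$O{\left(h \right)} = \frac{1}{97} + h$ ($O{\left(h \right)} = h - - \frac{1}{97} = h + \frac{1}{97} = \frac{1}{97} + h$)
$\frac{1}{O{\left(V{\left(3 \right)} \right)}} = \frac{1}{\frac{1}{97} + \left(5 - 3\right)} = \frac{1}{\frac{1}{97} + 2} = \frac{1}{\frac{195}{97}} = \frac{97}{195}$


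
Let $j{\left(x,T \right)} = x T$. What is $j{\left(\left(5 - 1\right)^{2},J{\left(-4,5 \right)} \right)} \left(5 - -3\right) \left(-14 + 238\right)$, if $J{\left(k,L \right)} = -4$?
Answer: $-114688$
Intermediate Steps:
$j{\left(x,T \right)} = T x$
$j{\left(\left(5 - 1\right)^{2},J{\left(-4,5 \right)} \right)} \left(5 - -3\right) \left(-14 + 238\right) = - 4 \left(5 - 1\right)^{2} \left(5 - -3\right) \left(-14 + 238\right) = - 4 \cdot 4^{2} \left(5 + 3\right) 224 = \left(-4\right) 16 \cdot 8 \cdot 224 = \left(-64\right) 8 \cdot 224 = \left(-512\right) 224 = -114688$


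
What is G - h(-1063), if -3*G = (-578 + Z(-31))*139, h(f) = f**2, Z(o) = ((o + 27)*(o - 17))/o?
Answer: -102569827/93 ≈ -1.1029e+6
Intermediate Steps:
Z(o) = (-17 + o)*(27 + o)/o (Z(o) = ((27 + o)*(-17 + o))/o = ((-17 + o)*(27 + o))/o = (-17 + o)*(27 + o)/o)
G = 2517290/93 (G = -(-578 + (10 - 31 - 459/(-31)))*139/3 = -(-578 + (10 - 31 - 459*(-1/31)))*139/3 = -(-578 + (10 - 31 + 459/31))*139/3 = -(-578 - 192/31)*139/3 = -(-18110)*139/93 = -1/3*(-2517290/31) = 2517290/93 ≈ 27068.)
G - h(-1063) = 2517290/93 - 1*(-1063)**2 = 2517290/93 - 1*1129969 = 2517290/93 - 1129969 = -102569827/93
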